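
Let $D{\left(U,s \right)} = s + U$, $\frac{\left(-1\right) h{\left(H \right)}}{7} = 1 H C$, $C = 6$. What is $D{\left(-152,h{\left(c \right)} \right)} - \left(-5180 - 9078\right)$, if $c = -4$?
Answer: $14274$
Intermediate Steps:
$h{\left(H \right)} = - 42 H$ ($h{\left(H \right)} = - 7 \cdot 1 H 6 = - 7 H 6 = - 7 \cdot 6 H = - 42 H$)
$D{\left(U,s \right)} = U + s$
$D{\left(-152,h{\left(c \right)} \right)} - \left(-5180 - 9078\right) = \left(-152 - -168\right) - \left(-5180 - 9078\right) = \left(-152 + 168\right) - -14258 = 16 + 14258 = 14274$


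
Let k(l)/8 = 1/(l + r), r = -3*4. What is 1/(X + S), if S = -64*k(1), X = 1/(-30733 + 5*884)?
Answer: 289443/13472245 ≈ 0.021484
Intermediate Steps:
r = -12
k(l) = 8/(-12 + l) (k(l) = 8/(l - 12) = 8/(-12 + l))
X = -1/26313 (X = 1/(-30733 + 4420) = 1/(-26313) = -1/26313 ≈ -3.8004e-5)
S = 512/11 (S = -512/(-12 + 1) = -512/(-11) = -512*(-1)/11 = -64*(-8/11) = 512/11 ≈ 46.545)
1/(X + S) = 1/(-1/26313 + 512/11) = 1/(13472245/289443) = 289443/13472245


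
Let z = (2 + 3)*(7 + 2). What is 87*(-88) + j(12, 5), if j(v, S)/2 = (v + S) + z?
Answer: -7532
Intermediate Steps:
z = 45 (z = 5*9 = 45)
j(v, S) = 90 + 2*S + 2*v (j(v, S) = 2*((v + S) + 45) = 2*((S + v) + 45) = 2*(45 + S + v) = 90 + 2*S + 2*v)
87*(-88) + j(12, 5) = 87*(-88) + (90 + 2*5 + 2*12) = -7656 + (90 + 10 + 24) = -7656 + 124 = -7532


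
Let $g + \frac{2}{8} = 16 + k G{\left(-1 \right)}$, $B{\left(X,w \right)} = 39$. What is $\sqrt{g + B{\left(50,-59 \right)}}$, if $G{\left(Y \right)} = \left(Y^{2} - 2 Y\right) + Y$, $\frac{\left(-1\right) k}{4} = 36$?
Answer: $\frac{i \sqrt{933}}{2} \approx 15.273 i$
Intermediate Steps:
$k = -144$ ($k = \left(-4\right) 36 = -144$)
$G{\left(Y \right)} = Y^{2} - Y$
$g = - \frac{1089}{4}$ ($g = - \frac{1}{4} + \left(16 - 144 \left(- (-1 - 1)\right)\right) = - \frac{1}{4} + \left(16 - 144 \left(\left(-1\right) \left(-2\right)\right)\right) = - \frac{1}{4} + \left(16 - 288\right) = - \frac{1}{4} - 272 = - \frac{1089}{4} \approx -272.25$)
$\sqrt{g + B{\left(50,-59 \right)}} = \sqrt{- \frac{1089}{4} + 39} = \sqrt{- \frac{933}{4}} = \frac{i \sqrt{933}}{2}$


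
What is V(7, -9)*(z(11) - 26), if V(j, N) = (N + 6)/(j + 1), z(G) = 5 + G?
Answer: 15/4 ≈ 3.7500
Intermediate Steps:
V(j, N) = (6 + N)/(1 + j)
V(7, -9)*(z(11) - 26) = ((6 - 9)/(1 + 7))*((5 + 11) - 26) = (-3/8)*(16 - 26) = ((⅛)*(-3))*(-10) = -3/8*(-10) = 15/4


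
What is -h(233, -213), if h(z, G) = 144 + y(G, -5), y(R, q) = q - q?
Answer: -144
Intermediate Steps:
y(R, q) = 0
h(z, G) = 144 (h(z, G) = 144 + 0 = 144)
-h(233, -213) = -1*144 = -144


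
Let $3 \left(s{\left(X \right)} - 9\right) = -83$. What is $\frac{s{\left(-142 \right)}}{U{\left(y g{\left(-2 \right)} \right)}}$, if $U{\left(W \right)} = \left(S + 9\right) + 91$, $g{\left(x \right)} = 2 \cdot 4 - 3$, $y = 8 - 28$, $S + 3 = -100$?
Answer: $\frac{56}{9} \approx 6.2222$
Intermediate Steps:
$S = -103$ ($S = -3 - 100 = -103$)
$s{\left(X \right)} = - \frac{56}{3}$ ($s{\left(X \right)} = 9 + \frac{1}{3} \left(-83\right) = 9 - \frac{83}{3} = - \frac{56}{3}$)
$y = -20$ ($y = 8 - 28 = -20$)
$g{\left(x \right)} = 5$ ($g{\left(x \right)} = 8 - 3 = 5$)
$U{\left(W \right)} = -3$ ($U{\left(W \right)} = \left(-103 + 9\right) + 91 = -94 + 91 = -3$)
$\frac{s{\left(-142 \right)}}{U{\left(y g{\left(-2 \right)} \right)}} = - \frac{56}{3 \left(-3\right)} = \left(- \frac{56}{3}\right) \left(- \frac{1}{3}\right) = \frac{56}{9}$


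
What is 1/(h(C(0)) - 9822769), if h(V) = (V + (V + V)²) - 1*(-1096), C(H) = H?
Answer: -1/9821673 ≈ -1.0182e-7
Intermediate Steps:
h(V) = 1096 + V + 4*V² (h(V) = (V + (2*V)²) + 1096 = (V + 4*V²) + 1096 = 1096 + V + 4*V²)
1/(h(C(0)) - 9822769) = 1/((1096 + 0 + 4*0²) - 9822769) = 1/((1096 + 0 + 4*0) - 9822769) = 1/((1096 + 0 + 0) - 9822769) = 1/(1096 - 9822769) = 1/(-9821673) = -1/9821673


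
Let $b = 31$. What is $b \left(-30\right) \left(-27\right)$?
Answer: $25110$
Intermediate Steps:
$b \left(-30\right) \left(-27\right) = 31 \left(-30\right) \left(-27\right) = \left(-930\right) \left(-27\right) = 25110$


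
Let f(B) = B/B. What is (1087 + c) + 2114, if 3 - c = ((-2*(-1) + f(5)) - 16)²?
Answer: 3035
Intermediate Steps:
f(B) = 1
c = -166 (c = 3 - ((-2*(-1) + 1) - 16)² = 3 - ((2 + 1) - 16)² = 3 - (3 - 16)² = 3 - 1*(-13)² = 3 - 1*169 = 3 - 169 = -166)
(1087 + c) + 2114 = (1087 - 166) + 2114 = 921 + 2114 = 3035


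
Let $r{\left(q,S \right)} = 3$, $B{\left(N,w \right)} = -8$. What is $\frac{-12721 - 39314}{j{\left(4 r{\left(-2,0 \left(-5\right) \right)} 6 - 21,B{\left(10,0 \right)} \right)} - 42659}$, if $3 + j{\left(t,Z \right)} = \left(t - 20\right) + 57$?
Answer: $\frac{52035}{42574} \approx 1.2222$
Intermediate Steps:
$j{\left(t,Z \right)} = 34 + t$ ($j{\left(t,Z \right)} = -3 + \left(\left(t - 20\right) + 57\right) = -3 + \left(\left(-20 + t\right) + 57\right) = -3 + \left(37 + t\right) = 34 + t$)
$\frac{-12721 - 39314}{j{\left(4 r{\left(-2,0 \left(-5\right) \right)} 6 - 21,B{\left(10,0 \right)} \right)} - 42659} = \frac{-12721 - 39314}{\left(34 - \left(21 - 4 \cdot 3 \cdot 6\right)\right) - 42659} = - \frac{52035}{\left(34 + \left(12 \cdot 6 - 21\right)\right) - 42659} = - \frac{52035}{\left(34 + \left(72 - 21\right)\right) - 42659} = - \frac{52035}{\left(34 + 51\right) - 42659} = - \frac{52035}{85 - 42659} = - \frac{52035}{-42574} = \left(-52035\right) \left(- \frac{1}{42574}\right) = \frac{52035}{42574}$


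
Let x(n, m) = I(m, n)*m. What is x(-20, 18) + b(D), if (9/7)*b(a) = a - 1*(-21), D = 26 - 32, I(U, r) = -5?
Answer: -235/3 ≈ -78.333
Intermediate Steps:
D = -6
x(n, m) = -5*m
b(a) = 49/3 + 7*a/9 (b(a) = 7*(a - 1*(-21))/9 = 7*(a + 21)/9 = 7*(21 + a)/9 = 49/3 + 7*a/9)
x(-20, 18) + b(D) = -5*18 + (49/3 + (7/9)*(-6)) = -90 + (49/3 - 14/3) = -90 + 35/3 = -235/3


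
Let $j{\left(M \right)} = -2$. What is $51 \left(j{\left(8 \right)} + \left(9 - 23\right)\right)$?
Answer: $-816$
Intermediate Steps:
$51 \left(j{\left(8 \right)} + \left(9 - 23\right)\right) = 51 \left(-2 + \left(9 - 23\right)\right) = 51 \left(-2 - 14\right) = 51 \left(-16\right) = -816$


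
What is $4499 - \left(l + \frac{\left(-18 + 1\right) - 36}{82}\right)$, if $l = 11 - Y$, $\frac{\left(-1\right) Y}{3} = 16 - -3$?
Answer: $\frac{363395}{82} \approx 4431.6$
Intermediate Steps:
$Y = -57$ ($Y = - 3 \left(16 - -3\right) = - 3 \left(16 + 3\right) = \left(-3\right) 19 = -57$)
$l = 68$ ($l = 11 - -57 = 11 + 57 = 68$)
$4499 - \left(l + \frac{\left(-18 + 1\right) - 36}{82}\right) = 4499 - \left(68 + \frac{\left(-18 + 1\right) - 36}{82}\right) = 4499 - \left(68 + \frac{-17 - 36}{82}\right) = 4499 - \left(68 + \frac{1}{82} \left(-53\right)\right) = 4499 - \left(68 - \frac{53}{82}\right) = 4499 - \frac{5523}{82} = \frac{363395}{82}$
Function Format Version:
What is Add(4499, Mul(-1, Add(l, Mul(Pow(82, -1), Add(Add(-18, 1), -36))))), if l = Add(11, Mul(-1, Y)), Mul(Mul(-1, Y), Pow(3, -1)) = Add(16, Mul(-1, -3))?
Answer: Rational(363395, 82) ≈ 4431.6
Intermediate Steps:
Y = -57 (Y = Mul(-3, Add(16, Mul(-1, -3))) = Mul(-3, Add(16, 3)) = Mul(-3, 19) = -57)
l = 68 (l = Add(11, Mul(-1, -57)) = Add(11, 57) = 68)
Add(4499, Mul(-1, Add(l, Mul(Pow(82, -1), Add(Add(-18, 1), -36))))) = Add(4499, Mul(-1, Add(68, Mul(Pow(82, -1), Add(Add(-18, 1), -36))))) = Add(4499, Mul(-1, Add(68, Mul(Rational(1, 82), Add(-17, -36))))) = Add(4499, Mul(-1, Add(68, Mul(Rational(1, 82), -53)))) = Add(4499, Mul(-1, Add(68, Rational(-53, 82)))) = Add(4499, Mul(-1, Rational(5523, 82))) = Add(4499, Rational(-5523, 82)) = Rational(363395, 82)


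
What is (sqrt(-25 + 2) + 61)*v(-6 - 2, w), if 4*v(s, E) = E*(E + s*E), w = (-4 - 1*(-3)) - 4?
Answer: -10675/4 - 175*I*sqrt(23)/4 ≈ -2668.8 - 209.82*I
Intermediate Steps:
w = -5 (w = (-4 + 3) - 4 = -1 - 4 = -5)
v(s, E) = E*(E + E*s)/4 (v(s, E) = (E*(E + s*E))/4 = (E*(E + E*s))/4 = E*(E + E*s)/4)
(sqrt(-25 + 2) + 61)*v(-6 - 2, w) = (sqrt(-25 + 2) + 61)*((1/4)*(-5)**2*(1 + (-6 - 2))) = (sqrt(-23) + 61)*((1/4)*25*(1 - 8)) = (I*sqrt(23) + 61)*((1/4)*25*(-7)) = (61 + I*sqrt(23))*(-175/4) = -10675/4 - 175*I*sqrt(23)/4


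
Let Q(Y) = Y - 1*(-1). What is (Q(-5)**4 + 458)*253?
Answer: 180642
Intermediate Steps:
Q(Y) = 1 + Y (Q(Y) = Y + 1 = 1 + Y)
(Q(-5)**4 + 458)*253 = ((1 - 5)**4 + 458)*253 = ((-4)**4 + 458)*253 = (256 + 458)*253 = 714*253 = 180642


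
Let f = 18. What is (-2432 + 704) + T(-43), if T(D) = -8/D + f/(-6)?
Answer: -74425/43 ≈ -1730.8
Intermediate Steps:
T(D) = -3 - 8/D (T(D) = -8/D + 18/(-6) = -8/D + 18*(-⅙) = -8/D - 3 = -3 - 8/D)
(-2432 + 704) + T(-43) = (-2432 + 704) + (-3 - 8/(-43)) = -1728 + (-3 - 8*(-1/43)) = -1728 + (-3 + 8/43) = -1728 - 121/43 = -74425/43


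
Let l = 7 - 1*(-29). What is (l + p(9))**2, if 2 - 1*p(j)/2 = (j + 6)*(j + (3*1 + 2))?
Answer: 144400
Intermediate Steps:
l = 36 (l = 7 + 29 = 36)
p(j) = 4 - 2*(5 + j)*(6 + j) (p(j) = 4 - 2*(j + 6)*(j + (3*1 + 2)) = 4 - 2*(6 + j)*(j + (3 + 2)) = 4 - 2*(6 + j)*(j + 5) = 4 - 2*(6 + j)*(5 + j) = 4 - 2*(5 + j)*(6 + j))
(l + p(9))**2 = (36 + (-56 - 22*9 - 2*9**2))**2 = (36 + (-56 - 198 - 2*81))**2 = (36 + (-56 - 198 - 162))**2 = (36 - 416)**2 = (-380)**2 = 144400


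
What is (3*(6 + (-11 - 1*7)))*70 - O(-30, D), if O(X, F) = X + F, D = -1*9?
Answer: -2481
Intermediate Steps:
D = -9
O(X, F) = F + X
(3*(6 + (-11 - 1*7)))*70 - O(-30, D) = (3*(6 + (-11 - 1*7)))*70 - (-9 - 30) = (3*(6 + (-11 - 7)))*70 - 1*(-39) = (3*(6 - 18))*70 + 39 = (3*(-12))*70 + 39 = -36*70 + 39 = -2520 + 39 = -2481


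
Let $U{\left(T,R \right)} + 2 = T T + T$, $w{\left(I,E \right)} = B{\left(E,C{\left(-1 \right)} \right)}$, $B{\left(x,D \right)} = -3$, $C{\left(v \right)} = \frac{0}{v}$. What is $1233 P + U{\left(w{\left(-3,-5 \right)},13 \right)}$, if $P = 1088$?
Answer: $1341508$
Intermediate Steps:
$C{\left(v \right)} = 0$
$w{\left(I,E \right)} = -3$
$U{\left(T,R \right)} = -2 + T + T^{2}$ ($U{\left(T,R \right)} = -2 + \left(T T + T\right) = -2 + \left(T^{2} + T\right) = -2 + \left(T + T^{2}\right) = -2 + T + T^{2}$)
$1233 P + U{\left(w{\left(-3,-5 \right)},13 \right)} = 1233 \cdot 1088 - \left(5 - 9\right) = 1341504 - -4 = 1341504 + 4 = 1341508$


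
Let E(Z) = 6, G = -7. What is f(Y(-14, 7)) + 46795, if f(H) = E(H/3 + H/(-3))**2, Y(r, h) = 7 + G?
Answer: 46831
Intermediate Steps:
Y(r, h) = 0 (Y(r, h) = 7 - 7 = 0)
f(H) = 36 (f(H) = 6**2 = 36)
f(Y(-14, 7)) + 46795 = 36 + 46795 = 46831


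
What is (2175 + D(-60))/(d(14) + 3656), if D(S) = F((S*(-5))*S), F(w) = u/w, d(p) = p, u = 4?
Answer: 9787499/16515000 ≈ 0.59264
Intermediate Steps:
F(w) = 4/w
D(S) = -4/(5*S²) (D(S) = 4/(((S*(-5))*S)) = 4/(((-5*S)*S)) = 4/((-5*S²)) = 4*(-1/(5*S²)) = -4/(5*S²))
(2175 + D(-60))/(d(14) + 3656) = (2175 - ⅘/(-60)²)/(14 + 3656) = (2175 - ⅘*1/3600)/3670 = (2175 - 1/4500)*(1/3670) = (9787499/4500)*(1/3670) = 9787499/16515000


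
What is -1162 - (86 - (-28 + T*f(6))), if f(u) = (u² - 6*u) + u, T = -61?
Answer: -1642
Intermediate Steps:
f(u) = u² - 5*u
-1162 - (86 - (-28 + T*f(6))) = -1162 - (86 - (-28 - 366*(-5 + 6))) = -1162 - (86 - (-28 - 366)) = -1162 - (86 - 1*(-394)) = -1162 - (86 + 394) = -1162 - 1*480 = -1162 - 480 = -1642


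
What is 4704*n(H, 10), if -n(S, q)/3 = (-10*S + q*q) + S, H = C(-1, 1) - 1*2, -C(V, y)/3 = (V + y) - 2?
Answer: -903168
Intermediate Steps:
C(V, y) = 6 - 3*V - 3*y (C(V, y) = -3*((V + y) - 2) = -3*(-2 + V + y) = 6 - 3*V - 3*y)
H = 4 (H = (6 - 3*(-1) - 3*1) - 1*2 = (6 + 3 - 3) - 2 = 6 - 2 = 4)
n(S, q) = -3*q² + 27*S (n(S, q) = -3*((-10*S + q*q) + S) = -3*((-10*S + q²) + S) = -3*((q² - 10*S) + S) = -3*(q² - 9*S) = -3*q² + 27*S)
4704*n(H, 10) = 4704*(-3*10² + 27*4) = 4704*(-3*100 + 108) = 4704*(-300 + 108) = 4704*(-192) = -903168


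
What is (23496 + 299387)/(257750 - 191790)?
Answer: 322883/65960 ≈ 4.8951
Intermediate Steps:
(23496 + 299387)/(257750 - 191790) = 322883/65960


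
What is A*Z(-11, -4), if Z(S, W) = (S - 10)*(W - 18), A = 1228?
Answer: 567336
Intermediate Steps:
Z(S, W) = (-18 + W)*(-10 + S) (Z(S, W) = (-10 + S)*(-18 + W) = (-18 + W)*(-10 + S))
A*Z(-11, -4) = 1228*(180 - 18*(-11) - 10*(-4) - 11*(-4)) = 1228*(180 + 198 + 40 + 44) = 1228*462 = 567336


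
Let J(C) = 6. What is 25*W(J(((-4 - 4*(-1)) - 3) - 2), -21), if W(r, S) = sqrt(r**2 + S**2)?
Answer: 75*sqrt(53) ≈ 546.01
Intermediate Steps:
W(r, S) = sqrt(S**2 + r**2)
25*W(J(((-4 - 4*(-1)) - 3) - 2), -21) = 25*sqrt((-21)**2 + 6**2) = 25*sqrt(441 + 36) = 25*sqrt(477) = 25*(3*sqrt(53)) = 75*sqrt(53)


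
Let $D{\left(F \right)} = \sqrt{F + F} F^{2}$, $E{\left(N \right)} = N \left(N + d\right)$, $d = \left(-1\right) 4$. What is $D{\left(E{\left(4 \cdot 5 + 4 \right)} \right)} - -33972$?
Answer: $33972 + 1843200 \sqrt{15} \approx 7.1727 \cdot 10^{6}$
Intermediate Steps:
$d = -4$
$E{\left(N \right)} = N \left(-4 + N\right)$ ($E{\left(N \right)} = N \left(N - 4\right) = N \left(-4 + N\right)$)
$D{\left(F \right)} = \sqrt{2} F^{\frac{5}{2}}$ ($D{\left(F \right)} = \sqrt{2 F} F^{2} = \sqrt{2} \sqrt{F} F^{2} = \sqrt{2} F^{\frac{5}{2}}$)
$D{\left(E{\left(4 \cdot 5 + 4 \right)} \right)} - -33972 = \sqrt{2} \left(\left(4 \cdot 5 + 4\right) \left(-4 + \left(4 \cdot 5 + 4\right)\right)\right)^{\frac{5}{2}} - -33972 = \sqrt{2} \left(\left(20 + 4\right) \left(-4 + \left(20 + 4\right)\right)\right)^{\frac{5}{2}} + 33972 = \sqrt{2} \left(24 \left(-4 + 24\right)\right)^{\frac{5}{2}} + 33972 = \sqrt{2} \left(24 \cdot 20\right)^{\frac{5}{2}} + 33972 = \sqrt{2} \cdot 480^{\frac{5}{2}} + 33972 = \sqrt{2} \cdot 921600 \sqrt{30} + 33972 = 1843200 \sqrt{15} + 33972 = 33972 + 1843200 \sqrt{15}$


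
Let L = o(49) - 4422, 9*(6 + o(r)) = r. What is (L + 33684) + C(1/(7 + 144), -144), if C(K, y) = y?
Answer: 262057/9 ≈ 29117.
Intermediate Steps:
o(r) = -6 + r/9
L = -39803/9 (L = (-6 + (⅑)*49) - 4422 = (-6 + 49/9) - 4422 = -5/9 - 4422 = -39803/9 ≈ -4422.6)
(L + 33684) + C(1/(7 + 144), -144) = (-39803/9 + 33684) - 144 = 263353/9 - 144 = 262057/9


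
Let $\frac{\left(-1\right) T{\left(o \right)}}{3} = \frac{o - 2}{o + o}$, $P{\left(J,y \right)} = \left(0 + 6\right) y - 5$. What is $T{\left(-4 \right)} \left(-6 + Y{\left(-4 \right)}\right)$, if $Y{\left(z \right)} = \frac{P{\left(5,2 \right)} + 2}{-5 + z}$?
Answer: $\frac{63}{4} \approx 15.75$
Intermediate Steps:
$P{\left(J,y \right)} = -5 + 6 y$ ($P{\left(J,y \right)} = 6 y - 5 = -5 + 6 y$)
$T{\left(o \right)} = - \frac{3 \left(-2 + o\right)}{2 o}$ ($T{\left(o \right)} = - 3 \frac{o - 2}{o + o} = - 3 \frac{-2 + o}{2 o} = - \frac{3 \left(-2 + o\right)}{2 o}$)
$Y{\left(z \right)} = \frac{9}{-5 + z}$ ($Y{\left(z \right)} = \frac{\left(-5 + 6 \cdot 2\right) + 2}{-5 + z} = \frac{\left(-5 + 12\right) + 2}{-5 + z} = \frac{7 + 2}{-5 + z} = \frac{9}{-5 + z}$)
$T{\left(-4 \right)} \left(-6 + Y{\left(-4 \right)}\right) = \left(- \frac{3}{2} + \frac{3}{-4}\right) \left(-6 + \frac{9}{-5 - 4}\right) = \left(- \frac{3}{2} + 3 \left(- \frac{1}{4}\right)\right) \left(-6 + \frac{9}{-9}\right) = \left(- \frac{3}{2} - \frac{3}{4}\right) \left(-6 + 9 \left(- \frac{1}{9}\right)\right) = - \frac{9 \left(-6 - 1\right)}{4} = \left(- \frac{9}{4}\right) \left(-7\right) = \frac{63}{4}$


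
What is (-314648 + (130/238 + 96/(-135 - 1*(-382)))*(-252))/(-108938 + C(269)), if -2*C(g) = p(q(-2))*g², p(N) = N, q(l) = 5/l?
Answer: 5288784784/310503453 ≈ 17.033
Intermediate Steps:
C(g) = 5*g²/4 (C(g) = -5/(-2)*g²/2 = -5*(-½)*g²/2 = -(-5)*g²/4 = 5*g²/4)
(-314648 + (130/238 + 96/(-135 - 1*(-382)))*(-252))/(-108938 + C(269)) = (-314648 + (130/238 + 96/(-135 - 1*(-382)))*(-252))/(-108938 + (5/4)*269²) = (-314648 + (130*(1/238) + 96/(-135 + 382))*(-252))/(-108938 + (5/4)*72361) = (-314648 + (65/119 + 96/247)*(-252))/(-108938 + 361805/4) = (-314648 + (65/119 + 96*(1/247))*(-252))/(-73947/4) = (-314648 + (65/119 + 96/247)*(-252))*(-4/73947) = (-314648 + (27479/29393)*(-252))*(-4/73947) = (-314648 - 989244/4199)*(-4/73947) = -1322196196/4199*(-4/73947) = 5288784784/310503453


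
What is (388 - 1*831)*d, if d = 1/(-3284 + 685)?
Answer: 443/2599 ≈ 0.17045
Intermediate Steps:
d = -1/2599 (d = 1/(-2599) = -1/2599 ≈ -0.00038476)
(388 - 1*831)*d = (388 - 1*831)*(-1/2599) = (388 - 831)*(-1/2599) = -443*(-1/2599) = 443/2599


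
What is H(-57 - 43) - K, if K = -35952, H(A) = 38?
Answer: 35990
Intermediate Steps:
H(-57 - 43) - K = 38 - 1*(-35952) = 38 + 35952 = 35990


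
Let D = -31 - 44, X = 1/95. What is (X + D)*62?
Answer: -441688/95 ≈ -4649.3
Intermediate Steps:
X = 1/95 ≈ 0.010526
D = -75
(X + D)*62 = (1/95 - 75)*62 = -7124/95*62 = -441688/95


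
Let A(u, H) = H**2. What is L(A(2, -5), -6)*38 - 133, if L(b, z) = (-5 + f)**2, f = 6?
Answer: -95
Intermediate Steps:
L(b, z) = 1 (L(b, z) = (-5 + 6)**2 = 1**2 = 1)
L(A(2, -5), -6)*38 - 133 = 1*38 - 133 = 38 - 133 = -95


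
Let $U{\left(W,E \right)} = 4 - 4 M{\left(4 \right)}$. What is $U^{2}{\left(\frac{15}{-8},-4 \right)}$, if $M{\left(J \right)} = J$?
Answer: $144$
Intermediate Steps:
$U{\left(W,E \right)} = -12$ ($U{\left(W,E \right)} = 4 - 16 = -12$)
$U^{2}{\left(\frac{15}{-8},-4 \right)} = \left(-12\right)^{2} = 144$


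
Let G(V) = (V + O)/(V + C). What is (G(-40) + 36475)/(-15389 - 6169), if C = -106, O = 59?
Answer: -5325331/3147468 ≈ -1.6919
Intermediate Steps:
G(V) = (59 + V)/(-106 + V) (G(V) = (V + 59)/(V - 106) = (59 + V)/(-106 + V))
(G(-40) + 36475)/(-15389 - 6169) = ((59 - 40)/(-106 - 40) + 36475)/(-15389 - 6169) = (19/(-146) + 36475)/(-21558) = (-1/146*19 + 36475)*(-1/21558) = (-19/146 + 36475)*(-1/21558) = (5325331/146)*(-1/21558) = -5325331/3147468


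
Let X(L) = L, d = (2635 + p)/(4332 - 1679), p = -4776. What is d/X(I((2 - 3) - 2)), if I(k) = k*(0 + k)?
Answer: -2141/23877 ≈ -0.089668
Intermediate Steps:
d = -2141/2653 (d = (2635 - 4776)/(4332 - 1679) = -2141/2653 ≈ -0.80701)
I(k) = k² (I(k) = k*k = k²)
d/X(I((2 - 3) - 2)) = -2141/(2653*((2 - 3) - 2)²) = -2141/(2653*(-1 - 2)²) = -2141/(2653*((-3)²)) = -2141/2653/9 = -2141/2653*⅑ = -2141/23877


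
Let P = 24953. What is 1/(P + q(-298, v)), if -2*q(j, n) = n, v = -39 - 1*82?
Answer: 2/50027 ≈ 3.9978e-5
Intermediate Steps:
v = -121 (v = -39 - 82 = -121)
q(j, n) = -n/2
1/(P + q(-298, v)) = 1/(24953 - 1/2*(-121)) = 1/(24953 + 121/2) = 1/(50027/2) = 2/50027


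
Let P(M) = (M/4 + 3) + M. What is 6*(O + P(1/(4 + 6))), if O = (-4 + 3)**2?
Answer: 99/4 ≈ 24.750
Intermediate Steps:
P(M) = 3 + 5*M/4 (P(M) = (M*(1/4) + 3) + M = (M/4 + 3) + M = (3 + M/4) + M = 3 + 5*M/4)
O = 1 (O = (-1)**2 = 1)
6*(O + P(1/(4 + 6))) = 6*(1 + (3 + 5/(4*(4 + 6)))) = 6*(1 + (3 + (5/4)/10)) = 6*(1 + (3 + (5/4)*(1/10))) = 6*(1 + (3 + 1/8)) = 6*(1 + 25/8) = 6*(33/8) = 99/4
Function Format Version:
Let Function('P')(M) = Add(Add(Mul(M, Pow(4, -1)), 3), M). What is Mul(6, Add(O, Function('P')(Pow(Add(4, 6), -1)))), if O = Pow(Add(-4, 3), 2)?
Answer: Rational(99, 4) ≈ 24.750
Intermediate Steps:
Function('P')(M) = Add(3, Mul(Rational(5, 4), M)) (Function('P')(M) = Add(Add(Mul(M, Rational(1, 4)), 3), M) = Add(Add(Mul(Rational(1, 4), M), 3), M) = Add(Add(3, Mul(Rational(1, 4), M)), M) = Add(3, Mul(Rational(5, 4), M)))
O = 1 (O = Pow(-1, 2) = 1)
Mul(6, Add(O, Function('P')(Pow(Add(4, 6), -1)))) = Mul(6, Add(1, Add(3, Mul(Rational(5, 4), Pow(Add(4, 6), -1))))) = Mul(6, Add(1, Add(3, Mul(Rational(5, 4), Pow(10, -1))))) = Mul(6, Add(1, Add(3, Mul(Rational(5, 4), Rational(1, 10))))) = Mul(6, Add(1, Add(3, Rational(1, 8)))) = Mul(6, Add(1, Rational(25, 8))) = Mul(6, Rational(33, 8)) = Rational(99, 4)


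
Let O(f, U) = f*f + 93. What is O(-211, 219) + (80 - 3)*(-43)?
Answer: 41303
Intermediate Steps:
O(f, U) = 93 + f**2 (O(f, U) = f**2 + 93 = 93 + f**2)
O(-211, 219) + (80 - 3)*(-43) = (93 + (-211)**2) + (80 - 3)*(-43) = (93 + 44521) + 77*(-43) = 44614 - 3311 = 41303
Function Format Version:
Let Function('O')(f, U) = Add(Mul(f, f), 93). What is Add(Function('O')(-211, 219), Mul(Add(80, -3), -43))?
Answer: 41303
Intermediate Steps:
Function('O')(f, U) = Add(93, Pow(f, 2)) (Function('O')(f, U) = Add(Pow(f, 2), 93) = Add(93, Pow(f, 2)))
Add(Function('O')(-211, 219), Mul(Add(80, -3), -43)) = Add(Add(93, Pow(-211, 2)), Mul(Add(80, -3), -43)) = Add(Add(93, 44521), Mul(77, -43)) = Add(44614, -3311) = 41303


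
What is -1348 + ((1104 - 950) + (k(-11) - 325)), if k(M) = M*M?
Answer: -1398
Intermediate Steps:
k(M) = M²
-1348 + ((1104 - 950) + (k(-11) - 325)) = -1348 + ((1104 - 950) + ((-11)² - 325)) = -1348 + (154 + (121 - 325)) = -1348 + (154 - 204) = -1348 - 50 = -1398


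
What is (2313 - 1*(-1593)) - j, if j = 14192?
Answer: -10286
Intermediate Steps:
(2313 - 1*(-1593)) - j = (2313 - 1*(-1593)) - 1*14192 = (2313 + 1593) - 14192 = 3906 - 14192 = -10286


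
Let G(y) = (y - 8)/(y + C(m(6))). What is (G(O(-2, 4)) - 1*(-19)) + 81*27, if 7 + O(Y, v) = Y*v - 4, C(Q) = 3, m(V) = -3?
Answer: 35323/16 ≈ 2207.7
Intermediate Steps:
O(Y, v) = -11 + Y*v (O(Y, v) = -7 + (Y*v - 4) = -7 + (-4 + Y*v) = -11 + Y*v)
G(y) = (-8 + y)/(3 + y) (G(y) = (y - 8)/(y + 3) = (-8 + y)/(3 + y))
(G(O(-2, 4)) - 1*(-19)) + 81*27 = ((-8 + (-11 - 2*4))/(3 + (-11 - 2*4)) - 1*(-19)) + 81*27 = ((-8 + (-11 - 8))/(3 + (-11 - 8)) + 19) + 2187 = ((-8 - 19)/(3 - 19) + 19) + 2187 = (-27/(-16) + 19) + 2187 = (-1/16*(-27) + 19) + 2187 = (27/16 + 19) + 2187 = 331/16 + 2187 = 35323/16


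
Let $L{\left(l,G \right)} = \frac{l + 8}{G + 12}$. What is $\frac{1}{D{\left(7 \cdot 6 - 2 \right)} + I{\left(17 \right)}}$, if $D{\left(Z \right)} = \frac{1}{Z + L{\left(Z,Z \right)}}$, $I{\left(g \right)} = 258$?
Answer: $\frac{532}{137269} \approx 0.0038756$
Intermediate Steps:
$L{\left(l,G \right)} = \frac{8 + l}{12 + G}$
$D{\left(Z \right)} = \frac{1}{Z + \frac{8 + Z}{12 + Z}}$
$\frac{1}{D{\left(7 \cdot 6 - 2 \right)} + I{\left(17 \right)}} = \frac{1}{\frac{12 + \left(7 \cdot 6 - 2\right)}{8 + \left(7 \cdot 6 - 2\right) + \left(7 \cdot 6 - 2\right) \left(12 + \left(7 \cdot 6 - 2\right)\right)} + 258} = \frac{1}{\frac{12 + \left(42 - 2\right)}{8 + \left(42 - 2\right) + \left(42 - 2\right) \left(12 + \left(42 - 2\right)\right)} + 258} = \frac{1}{\frac{12 + 40}{8 + 40 + 40 \left(12 + 40\right)} + 258} = \frac{1}{\frac{1}{8 + 40 + 40 \cdot 52} \cdot 52 + 258} = \frac{1}{\frac{1}{8 + 40 + 2080} \cdot 52 + 258} = \frac{1}{\frac{1}{2128} \cdot 52 + 258} = \frac{1}{\frac{13}{532} + 258} = \frac{1}{\frac{137269}{532}} = \frac{532}{137269}$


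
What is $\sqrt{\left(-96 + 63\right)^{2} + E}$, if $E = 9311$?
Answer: $20 \sqrt{26} \approx 101.98$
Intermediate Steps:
$\sqrt{\left(-96 + 63\right)^{2} + E} = \sqrt{\left(-96 + 63\right)^{2} + 9311} = \sqrt{\left(-33\right)^{2} + 9311} = \sqrt{1089 + 9311} = \sqrt{10400} = 20 \sqrt{26}$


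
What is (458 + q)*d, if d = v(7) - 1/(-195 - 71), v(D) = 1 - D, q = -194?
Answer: -210540/133 ≈ -1583.0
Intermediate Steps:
d = -1595/266 (d = (1 - 1*7) - 1/(-195 - 71) = (1 - 7) - 1/(-266) = -6 - 1*(-1/266) = -6 + 1/266 = -1595/266 ≈ -5.9962)
(458 + q)*d = (458 - 194)*(-1595/266) = 264*(-1595/266) = -210540/133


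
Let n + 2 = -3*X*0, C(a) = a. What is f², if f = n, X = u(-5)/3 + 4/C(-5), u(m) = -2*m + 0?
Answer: 4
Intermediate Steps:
u(m) = -2*m
X = 38/15 (X = -2*(-5)/3 + 4/(-5) = 10*(⅓) + 4*(-⅕) = 10/3 - ⅘ = 38/15 ≈ 2.5333)
n = -2 (n = -2 - 3*38/15*0 = -2 - 38/5*0 = -2 + 0 = -2)
f = -2
f² = (-2)² = 4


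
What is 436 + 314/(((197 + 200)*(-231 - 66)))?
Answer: 51408010/117909 ≈ 436.00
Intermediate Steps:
436 + 314/(((197 + 200)*(-231 - 66))) = 436 + 314/((397*(-297))) = 436 + 314/(-117909) = 436 + 314*(-1/117909) = 436 - 314/117909 = 51408010/117909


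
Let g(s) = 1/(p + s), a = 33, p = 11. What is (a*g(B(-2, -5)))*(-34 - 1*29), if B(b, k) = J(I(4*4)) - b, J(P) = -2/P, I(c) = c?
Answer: -16632/103 ≈ -161.48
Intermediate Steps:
B(b, k) = -⅛ - b (B(b, k) = -2/(4*4) - b = -2/16 - b = -2*1/16 - b = -⅛ - b)
g(s) = 1/(11 + s)
(a*g(B(-2, -5)))*(-34 - 1*29) = (33/(11 + (-⅛ - 1*(-2))))*(-34 - 1*29) = (33/(11 + (-⅛ + 2)))*(-34 - 29) = (33/(11 + 15/8))*(-63) = (33/(103/8))*(-63) = (33*(8/103))*(-63) = (264/103)*(-63) = -16632/103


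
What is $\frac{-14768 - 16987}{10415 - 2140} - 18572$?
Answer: $- \frac{30743011}{1655} \approx -18576.0$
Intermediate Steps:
$\frac{-14768 - 16987}{10415 - 2140} - 18572 = - \frac{31755}{10415 + \left(-7988 + 5848\right)} - 18572 = - \frac{31755}{10415 - 2140} - 18572 = - \frac{31755}{8275} - 18572 = \left(-31755\right) \frac{1}{8275} - 18572 = - \frac{6351}{1655} - 18572 = - \frac{30743011}{1655}$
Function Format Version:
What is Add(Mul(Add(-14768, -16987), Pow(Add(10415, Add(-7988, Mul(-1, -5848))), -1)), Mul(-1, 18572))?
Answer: Rational(-30743011, 1655) ≈ -18576.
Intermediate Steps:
Add(Mul(Add(-14768, -16987), Pow(Add(10415, Add(-7988, Mul(-1, -5848))), -1)), Mul(-1, 18572)) = Add(Mul(-31755, Pow(Add(10415, Add(-7988, 5848)), -1)), -18572) = Add(Mul(-31755, Pow(Add(10415, -2140), -1)), -18572) = Add(Mul(-31755, Pow(8275, -1)), -18572) = Add(Mul(-31755, Rational(1, 8275)), -18572) = Add(Rational(-6351, 1655), -18572) = Rational(-30743011, 1655)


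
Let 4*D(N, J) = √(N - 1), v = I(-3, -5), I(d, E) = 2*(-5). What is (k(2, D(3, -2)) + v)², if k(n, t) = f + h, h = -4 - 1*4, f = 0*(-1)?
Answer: 324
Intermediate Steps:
f = 0
I(d, E) = -10
v = -10
h = -8 (h = -4 - 4 = -8)
D(N, J) = √(-1 + N)/4 (D(N, J) = √(N - 1)/4 = √(-1 + N)/4)
k(n, t) = -8 (k(n, t) = 0 - 8 = -8)
(k(2, D(3, -2)) + v)² = (-8 - 10)² = (-18)² = 324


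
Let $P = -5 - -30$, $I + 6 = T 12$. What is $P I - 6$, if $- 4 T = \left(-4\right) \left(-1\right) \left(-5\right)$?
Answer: $1344$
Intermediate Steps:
$T = 5$ ($T = - \frac{\left(-4\right) \left(-1\right) \left(-5\right)}{4} = - \frac{4 \left(-5\right)}{4} = \left(- \frac{1}{4}\right) \left(-20\right) = 5$)
$I = 54$ ($I = -6 + 5 \cdot 12 = -6 + 60 = 54$)
$P = 25$ ($P = -5 + 30 = 25$)
$P I - 6 = 25 \cdot 54 - 6 = 1350 - 6 = 1344$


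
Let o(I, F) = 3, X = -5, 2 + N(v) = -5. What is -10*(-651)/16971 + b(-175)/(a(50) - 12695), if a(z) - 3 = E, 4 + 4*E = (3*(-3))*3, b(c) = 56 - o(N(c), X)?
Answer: 109034546/287369943 ≈ 0.37942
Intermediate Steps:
N(v) = -7 (N(v) = -2 - 5 = -7)
b(c) = 53 (b(c) = 56 - 1*3 = 56 - 3 = 53)
E = -31/4 (E = -1 + ((3*(-3))*3)/4 = -1 + (-9*3)/4 = -1 + (¼)*(-27) = -1 - 27/4 = -31/4 ≈ -7.7500)
a(z) = -19/4 (a(z) = 3 - 31/4 = -19/4)
-10*(-651)/16971 + b(-175)/(a(50) - 12695) = -10*(-651)/16971 + 53/(-19/4 - 12695) = 6510*(1/16971) + 53/(-50799/4) = 2170/5657 + 53*(-4/50799) = 2170/5657 - 212/50799 = 109034546/287369943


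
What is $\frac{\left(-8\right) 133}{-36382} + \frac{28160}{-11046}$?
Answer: $- \frac{253191044}{100468893} \approx -2.5201$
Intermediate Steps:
$\frac{\left(-8\right) 133}{-36382} + \frac{28160}{-11046} = \left(-1064\right) \left(- \frac{1}{36382}\right) + 28160 \left(- \frac{1}{11046}\right) = \frac{532}{18191} - \frac{14080}{5523} = - \frac{253191044}{100468893}$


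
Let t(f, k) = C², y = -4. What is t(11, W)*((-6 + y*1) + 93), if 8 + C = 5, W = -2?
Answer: 747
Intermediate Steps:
C = -3 (C = -8 + 5 = -3)
t(f, k) = 9 (t(f, k) = (-3)² = 9)
t(11, W)*((-6 + y*1) + 93) = 9*((-6 - 4*1) + 93) = 9*((-6 - 4) + 93) = 9*(-10 + 93) = 9*83 = 747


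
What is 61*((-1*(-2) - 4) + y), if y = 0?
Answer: -122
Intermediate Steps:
61*((-1*(-2) - 4) + y) = 61*((-1*(-2) - 4) + 0) = 61*((2 - 4) + 0) = 61*(-2 + 0) = 61*(-2) = -122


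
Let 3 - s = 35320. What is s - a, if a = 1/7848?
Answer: -277167817/7848 ≈ -35317.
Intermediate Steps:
s = -35317 (s = 3 - 1*35320 = 3 - 35320 = -35317)
a = 1/7848 ≈ 0.00012742
s - a = -35317 - 1*1/7848 = -35317 - 1/7848 = -277167817/7848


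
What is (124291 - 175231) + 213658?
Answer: 162718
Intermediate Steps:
(124291 - 175231) + 213658 = -50940 + 213658 = 162718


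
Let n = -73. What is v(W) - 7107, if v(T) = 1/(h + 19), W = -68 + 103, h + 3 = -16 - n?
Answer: -518810/73 ≈ -7107.0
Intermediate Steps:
h = 54 (h = -3 + (-16 - 1*(-73)) = -3 + (-16 + 73) = -3 + 57 = 54)
W = 35
v(T) = 1/73 (v(T) = 1/(54 + 19) = 1/73)
v(W) - 7107 = 1/73 - 7107 = -518810/73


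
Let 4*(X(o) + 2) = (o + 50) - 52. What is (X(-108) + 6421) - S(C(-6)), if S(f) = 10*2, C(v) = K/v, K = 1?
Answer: 12743/2 ≈ 6371.5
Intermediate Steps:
C(v) = 1/v
X(o) = -5/2 + o/4 (X(o) = -2 + ((o + 50) - 52)/4 = -2 + ((50 + o) - 52)/4 = -2 + (-2 + o)/4 = -2 + (-½ + o/4) = -5/2 + o/4)
S(f) = 20
(X(-108) + 6421) - S(C(-6)) = ((-5/2 + (¼)*(-108)) + 6421) - 1*20 = ((-5/2 - 27) + 6421) - 20 = (-59/2 + 6421) - 20 = 12783/2 - 20 = 12743/2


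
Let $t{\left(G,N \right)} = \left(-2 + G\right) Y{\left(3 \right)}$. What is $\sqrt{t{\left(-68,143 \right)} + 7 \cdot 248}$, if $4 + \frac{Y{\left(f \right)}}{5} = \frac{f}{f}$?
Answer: $\sqrt{2786} \approx 52.783$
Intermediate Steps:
$Y{\left(f \right)} = -15$ ($Y{\left(f \right)} = -20 + 5 \frac{f}{f} = -20 + 5 \cdot 1 = -20 + 5 = -15$)
$t{\left(G,N \right)} = 30 - 15 G$ ($t{\left(G,N \right)} = \left(-2 + G\right) \left(-15\right) = 30 - 15 G$)
$\sqrt{t{\left(-68,143 \right)} + 7 \cdot 248} = \sqrt{\left(30 - -1020\right) + 7 \cdot 248} = \sqrt{\left(30 + 1020\right) + 1736} = \sqrt{1050 + 1736} = \sqrt{2786}$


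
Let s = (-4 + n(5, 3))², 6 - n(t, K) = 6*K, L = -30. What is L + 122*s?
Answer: 31202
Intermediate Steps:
n(t, K) = 6 - 6*K
s = 256 (s = (-4 + (6 - 6*3))² = (-4 + (6 - 18))² = (-4 - 12)² = (-16)² = 256)
L + 122*s = -30 + 122*256 = -30 + 31232 = 31202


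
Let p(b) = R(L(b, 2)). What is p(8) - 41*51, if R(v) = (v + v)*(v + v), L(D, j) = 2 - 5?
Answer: -2055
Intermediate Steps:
L(D, j) = -3
R(v) = 4*v² (R(v) = (2*v)*(2*v) = 4*v²)
p(b) = 36 (p(b) = 4*(-3)² = 4*9 = 36)
p(8) - 41*51 = 36 - 41*51 = 36 - 2091 = -2055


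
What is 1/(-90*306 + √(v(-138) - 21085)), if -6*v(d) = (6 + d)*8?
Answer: -27540/758472509 - I*√20909/758472509 ≈ -3.631e-5 - 1.9065e-7*I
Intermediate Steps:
v(d) = -8 - 4*d/3 (v(d) = -(6 + d)*8/6 = -(48 + 8*d)/6 = -8 - 4*d/3)
1/(-90*306 + √(v(-138) - 21085)) = 1/(-90*306 + √((-8 - 4/3*(-138)) - 21085)) = 1/(-27540 + √((-8 + 184) - 21085)) = 1/(-27540 + √(176 - 21085)) = 1/(-27540 + √(-20909)) = 1/(-27540 + I*√20909)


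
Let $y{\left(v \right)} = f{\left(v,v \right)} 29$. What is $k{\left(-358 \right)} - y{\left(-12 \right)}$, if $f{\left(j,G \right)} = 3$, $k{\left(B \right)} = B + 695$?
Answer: $250$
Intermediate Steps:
$k{\left(B \right)} = 695 + B$
$y{\left(v \right)} = 87$ ($y{\left(v \right)} = 3 \cdot 29 = 87$)
$k{\left(-358 \right)} - y{\left(-12 \right)} = \left(695 - 358\right) - 87 = 337 - 87 = 250$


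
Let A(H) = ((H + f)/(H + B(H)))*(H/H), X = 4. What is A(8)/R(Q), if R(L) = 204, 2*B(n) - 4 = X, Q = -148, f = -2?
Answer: 1/408 ≈ 0.0024510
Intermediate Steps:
B(n) = 4 (B(n) = 2 + (½)*4 = 2 + 2 = 4)
A(H) = (-2 + H)/(4 + H) (A(H) = ((H - 2)/(H + 4))*(H/H) = ((-2 + H)/(4 + H))*1 = (-2 + H)/(4 + H))
A(8)/R(Q) = ((-2 + 8)/(4 + 8))/204 = (6/12)*(1/204) = ((1/12)*6)*(1/204) = (½)*(1/204) = 1/408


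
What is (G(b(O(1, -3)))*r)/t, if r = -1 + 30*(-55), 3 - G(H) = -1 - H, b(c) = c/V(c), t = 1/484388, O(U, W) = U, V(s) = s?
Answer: -3998622940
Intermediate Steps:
t = 1/484388 ≈ 2.0645e-6
b(c) = 1 (b(c) = c/c = 1)
G(H) = 4 + H (G(H) = 3 - (-1 - H) = 3 + (1 + H) = 4 + H)
r = -1651 (r = -1 - 1650 = -1651)
(G(b(O(1, -3)))*r)/t = ((4 + 1)*(-1651))/(1/484388) = (5*(-1651))*484388 = -8255*484388 = -3998622940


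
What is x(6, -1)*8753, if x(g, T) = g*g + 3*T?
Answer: 288849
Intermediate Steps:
x(g, T) = g² + 3*T
x(6, -1)*8753 = (6² + 3*(-1))*8753 = (36 - 3)*8753 = 33*8753 = 288849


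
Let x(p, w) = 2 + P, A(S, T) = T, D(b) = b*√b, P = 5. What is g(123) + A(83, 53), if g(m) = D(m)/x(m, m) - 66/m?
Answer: 2151/41 + 123*√123/7 ≈ 247.34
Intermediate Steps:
D(b) = b^(3/2)
x(p, w) = 7 (x(p, w) = 2 + 5 = 7)
g(m) = -66/m + m^(3/2)/7 (g(m) = m^(3/2)/7 - 66/m = -66/m + m^(3/2)/7)
g(123) + A(83, 53) = (⅐)*(-462 + 123^(5/2))/123 + 53 = (⅐)*(1/123)*(-462 + 15129*√123) + 53 = (-22/41 + 123*√123/7) + 53 = 2151/41 + 123*√123/7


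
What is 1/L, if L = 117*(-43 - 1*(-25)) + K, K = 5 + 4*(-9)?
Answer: -1/2137 ≈ -0.00046795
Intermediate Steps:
K = -31 (K = 5 - 36 = -31)
L = -2137 (L = 117*(-43 - 1*(-25)) - 31 = 117*(-43 + 25) - 31 = 117*(-18) - 31 = -2106 - 31 = -2137)
1/L = 1/(-2137) = -1/2137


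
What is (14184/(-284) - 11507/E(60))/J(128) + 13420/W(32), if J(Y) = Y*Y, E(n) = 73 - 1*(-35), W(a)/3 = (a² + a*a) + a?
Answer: 3496876103/1633222656 ≈ 2.1411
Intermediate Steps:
W(a) = 3*a + 6*a² (W(a) = 3*((a² + a*a) + a) = 3*((a² + a²) + a) = 3*(2*a² + a) = 3*(a + 2*a²) = 3*a + 6*a²)
E(n) = 108 (E(n) = 73 + 35 = 108)
J(Y) = Y²
(14184/(-284) - 11507/E(60))/J(128) + 13420/W(32) = (14184/(-284) - 11507/108)/(128²) + 13420/((3*32*(1 + 2*32))) = (14184*(-1/284) - 11507*1/108)/16384 + 13420/((3*32*(1 + 64))) = (-3546/71 - 11507/108)*(1/16384) + 13420/((3*32*65)) = -1199965/7668*1/16384 + 13420/6240 = -1199965/125632512 + 13420*(1/6240) = -1199965/125632512 + 671/312 = 3496876103/1633222656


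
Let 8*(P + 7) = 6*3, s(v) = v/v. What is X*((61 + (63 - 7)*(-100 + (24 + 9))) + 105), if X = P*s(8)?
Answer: 34067/2 ≈ 17034.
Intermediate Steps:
s(v) = 1
P = -19/4 (P = -7 + (6*3)/8 = -7 + (1/8)*18 = -7 + 9/4 = -19/4 ≈ -4.7500)
X = -19/4 (X = -19/4*1 = -19/4 ≈ -4.7500)
X*((61 + (63 - 7)*(-100 + (24 + 9))) + 105) = -19*((61 + (63 - 7)*(-100 + (24 + 9))) + 105)/4 = -19*((61 + 56*(-100 + 33)) + 105)/4 = -19*((61 + 56*(-67)) + 105)/4 = -19*((61 - 3752) + 105)/4 = -19*(-3691 + 105)/4 = -19/4*(-3586) = 34067/2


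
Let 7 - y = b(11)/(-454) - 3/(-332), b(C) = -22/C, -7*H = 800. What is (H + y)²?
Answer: 3204177535757025/278306892304 ≈ 11513.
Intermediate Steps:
H = -800/7 (H = -⅐*800 = -800/7 ≈ -114.29)
y = 526535/75364 (y = 7 - (-22/11/(-454) - 3/(-332)) = 7 - (-22*1/11*(-1/454) - 3*(-1/332)) = 7 - (-2*(-1/454) + 3/332) = 7 - (1/227 + 3/332) = 7 - 1*1013/75364 = 7 - 1013/75364 = 526535/75364 ≈ 6.9866)
(H + y)² = (-800/7 + 526535/75364)² = (-56605455/527548)² = 3204177535757025/278306892304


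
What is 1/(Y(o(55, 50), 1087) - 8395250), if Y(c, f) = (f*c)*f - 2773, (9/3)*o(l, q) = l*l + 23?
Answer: 1/1192076081 ≈ 8.3887e-10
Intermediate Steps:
o(l, q) = 23/3 + l²/3 (o(l, q) = (l*l + 23)/3 = (l² + 23)/3 = (23 + l²)/3 = 23/3 + l²/3)
Y(c, f) = -2773 + c*f² (Y(c, f) = (c*f)*f - 2773 = c*f² - 2773 = -2773 + c*f²)
1/(Y(o(55, 50), 1087) - 8395250) = 1/((-2773 + (23/3 + (⅓)*55²)*1087²) - 8395250) = 1/((-2773 + (23/3 + (⅓)*3025)*1181569) - 8395250) = 1/((-2773 + (23/3 + 3025/3)*1181569) - 8395250) = 1/((-2773 + 1016*1181569) - 8395250) = 1/((-2773 + 1200474104) - 8395250) = 1/(1200471331 - 8395250) = 1/1192076081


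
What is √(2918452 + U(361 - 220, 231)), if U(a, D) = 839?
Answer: √2919291 ≈ 1708.6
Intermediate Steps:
√(2918452 + U(361 - 220, 231)) = √(2918452 + 839) = √2919291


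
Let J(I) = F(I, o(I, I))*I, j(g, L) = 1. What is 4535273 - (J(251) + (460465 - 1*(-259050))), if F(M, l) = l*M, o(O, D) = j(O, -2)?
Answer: 3752757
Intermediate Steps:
o(O, D) = 1
F(M, l) = M*l
J(I) = I**2 (J(I) = (I*1)*I = I*I = I**2)
4535273 - (J(251) + (460465 - 1*(-259050))) = 4535273 - (251**2 + (460465 - 1*(-259050))) = 4535273 - (63001 + (460465 + 259050)) = 4535273 - (63001 + 719515) = 4535273 - 1*782516 = 4535273 - 782516 = 3752757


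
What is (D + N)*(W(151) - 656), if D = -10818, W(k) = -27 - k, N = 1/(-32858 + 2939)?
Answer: 89978520554/9973 ≈ 9.0222e+6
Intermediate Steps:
N = -1/29919 (N = 1/(-29919) = -1/29919 ≈ -3.3424e-5)
(D + N)*(W(151) - 656) = (-10818 - 1/29919)*((-27 - 1*151) - 656) = -323663743*((-27 - 151) - 656)/29919 = -323663743*(-178 - 656)/29919 = -323663743/29919*(-834) = 89978520554/9973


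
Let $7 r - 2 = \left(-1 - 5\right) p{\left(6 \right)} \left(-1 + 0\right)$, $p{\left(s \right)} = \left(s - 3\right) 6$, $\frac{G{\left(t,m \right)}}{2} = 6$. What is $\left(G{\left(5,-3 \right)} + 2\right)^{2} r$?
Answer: $3080$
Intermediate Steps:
$G{\left(t,m \right)} = 12$ ($G{\left(t,m \right)} = 2 \cdot 6 = 12$)
$p{\left(s \right)} = -18 + 6 s$ ($p{\left(s \right)} = \left(-3 + s\right) 6 = -18 + 6 s$)
$r = \frac{110}{7}$ ($r = \frac{2}{7} + \frac{\left(-1 - 5\right) \left(-18 + 6 \cdot 6\right) \left(-1 + 0\right)}{7} = \frac{2}{7} + \frac{\left(-1 - 5\right) \left(-18 + 36\right) \left(-1\right)}{7} = \frac{2}{7} + \frac{\left(-6\right) 18 \left(-1\right)}{7} = \frac{2}{7} + \frac{\left(-108\right) \left(-1\right)}{7} = \frac{2}{7} + \frac{1}{7} \cdot 108 = \frac{2}{7} + \frac{108}{7} = \frac{110}{7} \approx 15.714$)
$\left(G{\left(5,-3 \right)} + 2\right)^{2} r = \left(12 + 2\right)^{2} \cdot \frac{110}{7} = 14^{2} \cdot \frac{110}{7} = 196 \cdot \frac{110}{7} = 3080$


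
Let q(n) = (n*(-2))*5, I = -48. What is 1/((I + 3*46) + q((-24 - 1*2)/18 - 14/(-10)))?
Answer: 9/814 ≈ 0.011057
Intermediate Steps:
q(n) = -10*n (q(n) = -2*n*5 = -10*n)
1/((I + 3*46) + q((-24 - 1*2)/18 - 14/(-10))) = 1/((-48 + 3*46) - 10*((-24 - 1*2)/18 - 14/(-10))) = 1/((-48 + 138) - 10*((-24 - 2)*(1/18) - 14*(-⅒))) = 1/(90 - 10*(-26*1/18 + 7/5)) = 1/(90 - 10*(-13/9 + 7/5)) = 1/(90 - 10*(-2/45)) = 1/(90 + 4/9) = 1/(814/9) = 9/814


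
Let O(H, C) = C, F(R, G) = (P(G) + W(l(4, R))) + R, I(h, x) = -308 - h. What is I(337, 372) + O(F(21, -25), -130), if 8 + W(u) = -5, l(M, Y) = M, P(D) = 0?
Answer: -775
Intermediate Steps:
W(u) = -13 (W(u) = -8 - 5 = -13)
F(R, G) = -13 + R (F(R, G) = (0 - 13) + R = -13 + R)
I(337, 372) + O(F(21, -25), -130) = (-308 - 1*337) - 130 = (-308 - 337) - 130 = -645 - 130 = -775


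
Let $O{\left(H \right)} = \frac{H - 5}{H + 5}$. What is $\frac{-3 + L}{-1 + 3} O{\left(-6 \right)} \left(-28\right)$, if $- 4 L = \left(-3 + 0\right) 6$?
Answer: $-231$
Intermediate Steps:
$O{\left(H \right)} = \frac{-5 + H}{5 + H}$
$L = \frac{9}{2}$ ($L = - \frac{\left(-3 + 0\right) 6}{4} = - \frac{\left(-3\right) 6}{4} = \left(- \frac{1}{4}\right) \left(-18\right) = \frac{9}{2} \approx 4.5$)
$\frac{-3 + L}{-1 + 3} O{\left(-6 \right)} \left(-28\right) = \frac{-3 + \frac{9}{2}}{-1 + 3} \frac{-5 - 6}{5 - 6} \left(-28\right) = \frac{3}{2 \cdot 2} \frac{1}{-1} \left(-11\right) \left(-28\right) = \frac{3}{2} \cdot \frac{1}{2} \left(\left(-1\right) \left(-11\right)\right) \left(-28\right) = \frac{3}{4} \cdot 11 \left(-28\right) = \frac{33}{4} \left(-28\right) = -231$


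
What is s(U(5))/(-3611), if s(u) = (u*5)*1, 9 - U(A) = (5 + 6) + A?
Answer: 35/3611 ≈ 0.0096926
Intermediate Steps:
U(A) = -2 - A (U(A) = 9 - ((5 + 6) + A) = 9 - (11 + A) = 9 + (-11 - A) = -2 - A)
s(u) = 5*u (s(u) = (5*u)*1 = 5*u)
s(U(5))/(-3611) = (5*(-2 - 1*5))/(-3611) = (5*(-2 - 5))*(-1/3611) = (5*(-7))*(-1/3611) = -35*(-1/3611) = 35/3611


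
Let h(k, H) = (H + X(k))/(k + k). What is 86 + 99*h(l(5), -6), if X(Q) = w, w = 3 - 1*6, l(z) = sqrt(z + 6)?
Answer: 86 - 81*sqrt(11)/2 ≈ -48.323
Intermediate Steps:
l(z) = sqrt(6 + z)
w = -3 (w = 3 - 6 = -3)
X(Q) = -3
h(k, H) = (-3 + H)/(2*k) (h(k, H) = (H - 3)/(k + k) = (-3 + H)/((2*k)) = (-3 + H)*(1/(2*k)) = (-3 + H)/(2*k))
86 + 99*h(l(5), -6) = 86 + 99*((-3 - 6)/(2*(sqrt(6 + 5)))) = 86 + 99*((1/2)*(-9)/sqrt(11)) = 86 + 99*((1/2)*(sqrt(11)/11)*(-9)) = 86 + 99*(-9*sqrt(11)/22) = 86 - 81*sqrt(11)/2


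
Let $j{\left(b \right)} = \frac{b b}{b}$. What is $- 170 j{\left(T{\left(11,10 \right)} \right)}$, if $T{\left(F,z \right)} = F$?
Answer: $-1870$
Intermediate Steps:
$j{\left(b \right)} = b$ ($j{\left(b \right)} = \frac{b^{2}}{b} = b$)
$- 170 j{\left(T{\left(11,10 \right)} \right)} = \left(-170\right) 11 = -1870$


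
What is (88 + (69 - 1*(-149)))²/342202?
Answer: 46818/171101 ≈ 0.27363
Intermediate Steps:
(88 + (69 - 1*(-149)))²/342202 = (88 + (69 + 149))²*(1/342202) = (88 + 218)²*(1/342202) = 306²*(1/342202) = 93636*(1/342202) = 46818/171101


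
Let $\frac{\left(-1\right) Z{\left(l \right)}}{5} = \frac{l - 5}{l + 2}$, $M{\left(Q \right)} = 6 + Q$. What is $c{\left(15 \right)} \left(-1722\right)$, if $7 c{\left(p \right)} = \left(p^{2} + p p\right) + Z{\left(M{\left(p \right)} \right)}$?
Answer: $- \frac{2526420}{23} \approx -1.0984 \cdot 10^{5}$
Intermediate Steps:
$Z{\left(l \right)} = - \frac{5 \left(-5 + l\right)}{2 + l}$ ($Z{\left(l \right)} = - 5 \frac{l - 5}{l + 2} = - 5 \frac{-5 + l}{2 + l} = - \frac{5 \left(-5 + l\right)}{2 + l}$)
$c{\left(p \right)} = \frac{2 p^{2}}{7} + \frac{5 \left(-1 - p\right)}{7 \left(8 + p\right)}$ ($c{\left(p \right)} = \frac{\left(p^{2} + p p\right) + \frac{5 \left(5 - \left(6 + p\right)\right)}{2 + \left(6 + p\right)}}{7} = \frac{\left(p^{2} + p^{2}\right) + \frac{5 \left(5 - \left(6 + p\right)\right)}{8 + p}}{7} = \frac{2 p^{2} + \frac{5 \left(-1 - p\right)}{8 + p}}{7} = \frac{2 p^{2}}{7} + \frac{5 \left(-1 - p\right)}{7 \left(8 + p\right)}$)
$c{\left(15 \right)} \left(-1722\right) = \frac{-5 - 75 + 2 \cdot 15^{2} \left(8 + 15\right)}{7 \left(8 + 15\right)} \left(-1722\right) = \frac{-5 - 75 + 2 \cdot 225 \cdot 23}{7 \cdot 23} \left(-1722\right) = \frac{1}{7} \cdot \frac{1}{23} \left(-5 - 75 + 10350\right) \left(-1722\right) = \frac{1}{7} \cdot \frac{1}{23} \cdot 10270 \left(-1722\right) = \frac{10270}{161} \left(-1722\right) = - \frac{2526420}{23}$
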